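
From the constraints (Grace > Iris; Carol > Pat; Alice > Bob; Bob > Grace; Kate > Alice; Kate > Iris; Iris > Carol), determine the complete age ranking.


Constraints: Grace > Iris; Carol > Pat; Alice > Bob; Bob > Grace; Kate > Alice; Kate > Iris; Iris > Carol
Method: at each step, the next-highest is the one remaining person who never appears on the smaller side of a constraint between remaining people.
  Step 1: remaining {Iris, Kate, Grace, Pat, Carol, Alice, Bob}; on the smaller side: {Iris, Grace, Pat, Carol, Alice, Bob} → Kate is next (Kate > Alice; Kate > Iris).
  Step 2: remaining {Iris, Grace, Pat, Carol, Alice, Bob}; on the smaller side: {Iris, Grace, Pat, Carol, Bob} → Alice is next (Alice > Bob).
  Step 3: remaining {Iris, Grace, Pat, Carol, Bob}; on the smaller side: {Iris, Grace, Pat, Carol} → Bob is next (Bob > Grace).
  Step 4: remaining {Iris, Grace, Pat, Carol}; on the smaller side: {Iris, Pat, Carol} → Grace is next (Grace > Iris).
  Step 5: remaining {Iris, Pat, Carol}; on the smaller side: {Pat, Carol} → Iris is next (Iris > Carol).
  Step 6: remaining {Pat, Carol}; on the smaller side: {Pat} → Carol is next (Carol > Pat).
  Step 7: only Pat remains → lowest.
Final ranking (highest to lowest):

Kate > Alice > Bob > Grace > Iris > Carol > Pat


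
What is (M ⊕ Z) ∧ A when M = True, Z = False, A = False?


M = True, Z = False, A = False
Step 1: M ⊕ Z = True XOR False = True
Step 2: True ∧ A = True AND False = False
XOR true when exactly one of M,Z is true; then AND with A.

False


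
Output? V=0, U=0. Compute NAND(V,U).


V AND U = 0
NOT(0) = 1

1


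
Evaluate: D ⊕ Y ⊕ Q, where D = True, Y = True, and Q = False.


D = True, Y = True, Q = False
Step 1: D ⊕ Y = True XOR True = False
Step 2: False ⊕ Q = False XOR False = False
XOR is true when an odd number of operands are true.

False


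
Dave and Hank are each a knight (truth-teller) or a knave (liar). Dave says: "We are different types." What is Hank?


Dave says: "We are different types."
Case 1: Dave is a Knight (truth-teller)
  Statement is true → they ARE different → Hank is a Knave
Case 2: Dave is a Knave (liar)
  Statement is false → they are NOT different → Hank is a Knave
In both cases, Hank is a Knave.

Knave


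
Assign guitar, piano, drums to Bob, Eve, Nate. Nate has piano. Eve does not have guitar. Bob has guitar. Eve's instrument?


From clues:
  Nate → piano
  Bob → guitar
By elimination, Eve gets the remaining.

drums


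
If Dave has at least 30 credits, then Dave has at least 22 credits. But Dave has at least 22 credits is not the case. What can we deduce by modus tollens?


Modus tollens: P → Q, ¬Q ⊢ ¬P
P: Dave has at least 30 credits
Q: Dave has at least 22 credits
We have P → Q and Q is false.
By modus tollens, P must be false.

It is not the case that Dave has at least 30 credits


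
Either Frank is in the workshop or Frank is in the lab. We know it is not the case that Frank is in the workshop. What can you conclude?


Disjunctive syllogism: P ∨ Q, ¬P ⊢ Q
Disjunction: Frank is in the workshop ∨ Frank is in the lab
We know it is not the case that Frank is in the workshop.
By disjunctive syllogism, the other disjunct must be true.

Frank is in the lab


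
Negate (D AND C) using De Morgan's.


De Morgan's law: ¬(P ∧ Q) ≡ ¬P ∨ ¬Q
¬(D ∧ C) = ¬D ∨ ¬C

¬D ∨ ¬C


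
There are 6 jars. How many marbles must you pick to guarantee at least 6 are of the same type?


Pigeonhole: to guarantee k in one of n categories, need (k-1)×n + 1.
k = 6, n = 6
Minimum = (6-1) × 6 + 1 = 5 × 6 + 1

31


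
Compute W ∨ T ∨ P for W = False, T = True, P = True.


W = False, T = True, P = True
Step 1: W ∨ T = False OR True = True
Step 2: True ∨ P = True OR True = True
OR is true when at least one operand is true.

True


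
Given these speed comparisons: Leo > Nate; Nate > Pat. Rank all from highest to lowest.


Constraints: Leo > Nate; Nate > Pat
Method: at each step, the next-highest is the one remaining person who never appears on the smaller side of a constraint between remaining people.
  Step 1: remaining {Nate, Pat, Leo}; on the smaller side: {Nate, Pat} → Leo is next (Leo > Nate).
  Step 2: remaining {Nate, Pat}; on the smaller side: {Pat} → Nate is next (Nate > Pat).
  Step 3: only Pat remains → lowest.
Final ranking (highest to lowest):

Leo > Nate > Pat


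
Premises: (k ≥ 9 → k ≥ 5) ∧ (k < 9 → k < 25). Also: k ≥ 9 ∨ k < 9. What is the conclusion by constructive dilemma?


Constructive dilemma: (P → Q) ∧ (R → S), P ∨ R ⊢ Q ∨ S
Premise 1: k ≥ 9 → k ≥ 5
Premise 2: k < 9 → k < 25
Premise 3: k ≥ 9 ∨ k < 9
Case 1: Assuming k ≥ 9, then by Premise 1, k ≥ 5.
Case 2: Assuming k < 9, then by Premise 2, k < 25.
Since one of k ≥ 9 or k < 9 must hold, we get k ≥ 5 or k < 25.

k ≥ 5 or k < 25.


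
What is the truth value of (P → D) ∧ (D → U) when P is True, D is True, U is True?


P = True, D = True, U = True
Step 1: P → D is false only when P=True and D=False. Result: True
Step 2: D → U is false only when D=True and U=False. Result: True
Step 3: True ∧ True = True

True


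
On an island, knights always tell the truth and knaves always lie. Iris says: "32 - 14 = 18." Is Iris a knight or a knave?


Statement: "32 - 14 = 18."
Actual: 32 - 14 = 18
Claimed: 18
Statement is TRUE → Iris tells the truth → Knight

Knight


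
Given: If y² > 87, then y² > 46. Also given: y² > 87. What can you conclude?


Modus ponens: P → Q, P ⊢ Q
P: y² > 87
Q: y² > 46
We have P → Q and P is true.
By modus ponens, Q must be true.

y² > 46


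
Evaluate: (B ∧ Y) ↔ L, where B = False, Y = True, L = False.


B = False, Y = True, L = False
Step 1: B ∧ Y = False AND True = False
Step 2: (False) ↔ L: true when both sides have same truth value.
Result: False ↔ False = True

True


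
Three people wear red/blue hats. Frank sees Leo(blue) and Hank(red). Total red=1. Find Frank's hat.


Total red = 1, seen red = 1
Own red = 1 - 1 = 0
Frank's hat is blue.

blue


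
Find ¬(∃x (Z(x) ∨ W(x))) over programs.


Original: ∃x (Z(x) ∨ W(x))
Rule: ¬∀→∃, ¬∃→∀, negate predicate.
Negation: ∀x (¬Z(x) ∧ ¬W(x))

∀x (¬Z(x) ∧ ¬W(x))


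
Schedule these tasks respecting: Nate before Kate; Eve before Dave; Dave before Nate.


Constraints: Nate before Kate; Eve before Dave; Dave before Nate
Method: repeatedly schedule the remaining task that has no remaining task required before it.
  Step 1: remaining {Eve, Kate, Nate, Dave}; every task except Eve still has a predecessor pending → schedule Eve.
  Step 2: remaining {Kate, Nate, Dave}; every task except Dave still has a predecessor pending → schedule Dave.
  Step 3: remaining {Kate, Nate}; every task except Nate still has a predecessor pending → schedule Nate.
  Step 4: only Kate remains → schedule Kate.
Resulting order:

Eve → Dave → Nate → Kate


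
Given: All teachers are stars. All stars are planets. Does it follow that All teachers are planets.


Premise 1: All teachers are stars.
Premise 2: All stars are planets.
Conclusion: All teachers are planets.
Barbara syllogism (AAA-1): All A are B, All B are C → All A are C.
Middle term (stars) distributed in premise 2.

Valid


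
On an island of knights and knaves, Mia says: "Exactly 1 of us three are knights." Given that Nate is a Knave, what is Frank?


Mia claims exactly 1 knights among Mia, Nate, Frank.
Given: Nate is a Knave.

Case 1: Mia is a Knight (tells truth)
  Then exactly 1 of the three are knights.
  Counting Mia, Nate: 1 knight(s) so far. Need 0 more → Frank = Knave.
Case 2: Mia is a Knave (lies)
  Then the count is NOT 1.
  If Frank = Knight, count = 1 = 1 → claim would be true, contradicts lie.
  If Frank = Knave, count = 0 ≠ 1 → lie confirmed ✓

Frank is a Knave.

Knave


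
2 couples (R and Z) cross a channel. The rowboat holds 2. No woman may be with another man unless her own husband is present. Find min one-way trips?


Label couples R and Z.
1. WR+WZ → (far: WR,WZ; near: HR,HZ)
2. WR ←   (far: WZ; near: HR,HZ,WR)
3. HR+HZ → (far: HR,HZ,WZ; near: WR)
4. HR ←   (far: HZ,WZ; near: HR,WR)  — HR returns, since WR is alone on near bank
5. HR+WR → (far: all four; near: empty)
Every state respects the constraint.
Minimum trips = 5

5


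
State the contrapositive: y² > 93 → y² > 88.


Original: If y² > 93, then y² > 88
Contrapositive: If ¬Q, then ¬P
Negate Q: not (y² > 88)
Negate P: not (y² > 93)

If not (y² > 88), then not (y² > 93).


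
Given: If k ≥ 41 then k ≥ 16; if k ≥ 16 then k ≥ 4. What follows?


Hypothetical syllogism: P → Q, Q → R ⊢ P → R
Premise 1: k ≥ 41 → k ≥ 16
Premise 2: k ≥ 16 → k ≥ 4
Chain the implications: the middle term (k ≥ 16) links the two.
Conclusion: If k ≥ 41, then k ≥ 4.

If k ≥ 41, then k ≥ 4.


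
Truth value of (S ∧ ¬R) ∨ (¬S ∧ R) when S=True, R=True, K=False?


S = True, R = True, K = False
Expression: (S ∧ ¬R) ∨ (¬S ∧ R)
Step 1: ¬R = NOT True = False
Step 2: S ∧ ¬R = True AND False = False
Step 3: ¬S = NOT True = False
Step 4: ¬S ∧ R = False AND True = False
Step 5: (False) ∨ (False) = False OR False = False

False


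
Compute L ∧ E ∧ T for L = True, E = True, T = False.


L = True, E = True, T = False
Step 1: L ∧ E = True AND True = True
Step 2: (True) ∧ T = (True) AND False = False
AND is true only when ALL operands are true.

False


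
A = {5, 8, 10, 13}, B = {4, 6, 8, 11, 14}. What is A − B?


A = {5, 8, 10, 13}
B = {4, 6, 8, 11, 14}
Operation: difference A − B
In A but not B: 5, 10, 13

{5, 10, 13}


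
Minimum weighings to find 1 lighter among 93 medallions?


Each weighing has 3 outcomes (left heavy / balance / right heavy), so k weighings distinguish at most 3^k cases; splitting into three near-equal groups achieves this.
Need 3^k ≥ 93: 3^4 = 81 < 93 ≤ 3^5 = 243
k = ⌈log₃(93)⌉ = 5

5


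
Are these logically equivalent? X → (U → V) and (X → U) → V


Expression 1: X → (U → V)
Expression 2: (X → U) → V
Truth table (X U V | Expr1 Expr2):
  T T T |   T     T
  T T F |   F     F
  T F T |   T     T
  T F F |   T     T
  F T T |   T     T
  F T F |   T     F   ← differ
  F F T |   T     T
  F F F |   T     F   ← differ
Counterexample: X=F, U=T, V=F gives Expr1 = T but Expr2 = F, so the expressions are NOT logically equivalent.

No


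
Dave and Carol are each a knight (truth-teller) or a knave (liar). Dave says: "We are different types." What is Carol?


Dave says: "We are different types."
Case 1: Dave is a Knight (truth-teller)
  Statement is true → they ARE different → Carol is a Knave
Case 2: Dave is a Knave (liar)
  Statement is false → they are NOT different → Carol is a Knave
In both cases, Carol is a Knave.

Knave


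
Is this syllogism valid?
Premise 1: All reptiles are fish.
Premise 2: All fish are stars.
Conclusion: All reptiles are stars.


Premise 1: All reptiles are fish.
Premise 2: All fish are stars.
Conclusion: All reptiles are stars.
Barbara syllogism (AAA-1): All A are B, All B are C → All A are C.
Middle term (fish) distributed in premise 2.

Valid


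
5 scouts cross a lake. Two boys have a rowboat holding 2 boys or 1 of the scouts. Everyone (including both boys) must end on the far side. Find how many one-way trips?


Per crossing of one of the scouts: boys→, one←, one of the scouts→, one← = 4 trips
5 × 4 = 20, + 1 final boys→ = 21
Minimum trips = 21

21


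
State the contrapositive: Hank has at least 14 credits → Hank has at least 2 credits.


Original: If Hank has at least 14 credits, then Hank has at least 2 credits
Contrapositive: If ¬Q, then ¬P
Negate Q: not (Hank has at least 2 credits)
Negate P: not (Hank has at least 14 credits)

If not (Hank has at least 2 credits), then not (Hank has at least 14 credits).


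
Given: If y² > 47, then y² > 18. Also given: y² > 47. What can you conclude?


Modus ponens: P → Q, P ⊢ Q
P: y² > 47
Q: y² > 18
We have P → Q and P is true.
By modus ponens, Q must be true.

y² > 18


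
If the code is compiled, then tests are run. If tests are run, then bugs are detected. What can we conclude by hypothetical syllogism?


Hypothetical syllogism: P → Q, Q → R ⊢ P → R
Premise 1: the code is compiled → tests are run
Premise 2: tests are run → bugs are detected
Chain the implications: the middle term (tests are run) links the two.
Conclusion: If the code is compiled, then bugs are detected.

If the code is compiled, then bugs are detected.


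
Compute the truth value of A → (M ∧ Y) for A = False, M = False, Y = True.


A = False, M = False, Y = True
Step 1: M ∧ Y = False AND True = False
Step 2: A → (False): false only when A=True and consequent=False.
Result: True

True


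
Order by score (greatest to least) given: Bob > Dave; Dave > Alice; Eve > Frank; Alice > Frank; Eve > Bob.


Constraints: Bob > Dave; Dave > Alice; Eve > Frank; Alice > Frank; Eve > Bob
Method: at each step, the next-highest is the one remaining person who never appears on the smaller side of a constraint between remaining people.
  Step 1: remaining {Dave, Bob, Eve, Frank, Alice}; on the smaller side: {Dave, Bob, Frank, Alice} → Eve is next (Eve > Frank; Eve > Bob).
  Step 2: remaining {Dave, Bob, Frank, Alice}; on the smaller side: {Dave, Frank, Alice} → Bob is next (Bob > Dave).
  Step 3: remaining {Dave, Frank, Alice}; on the smaller side: {Frank, Alice} → Dave is next (Dave > Alice).
  Step 4: remaining {Frank, Alice}; on the smaller side: {Frank} → Alice is next (Alice > Frank).
  Step 5: only Frank remains → lowest.
Final ranking (highest to lowest):

Eve > Bob > Dave > Alice > Frank


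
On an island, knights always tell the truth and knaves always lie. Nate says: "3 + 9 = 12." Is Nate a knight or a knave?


Statement: "3 + 9 = 12."
Actual: 3 + 9 = 12
Claimed: 12
Statement is TRUE → Nate tells the truth → Knight

Knight


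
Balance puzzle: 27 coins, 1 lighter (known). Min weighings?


Each weighing has 3 outcomes (left heavy / balance / right heavy), so k weighings distinguish at most 3^k cases; splitting into three near-equal groups achieves this.
Need 3^k ≥ 27: 3^2 = 9 < 27 ≤ 3^3 = 27
k = ⌈log₃(27)⌉ = 3

3


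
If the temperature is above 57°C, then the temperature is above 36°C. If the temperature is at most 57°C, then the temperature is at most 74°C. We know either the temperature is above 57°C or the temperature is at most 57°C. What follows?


Constructive dilemma: (P → Q) ∧ (R → S), P ∨ R ⊢ Q ∨ S
Premise 1: the temperature is above 57°C → the temperature is above 36°C
Premise 2: the temperature is at most 57°C → the temperature is at most 74°C
Premise 3: the temperature is above 57°C ∨ the temperature is at most 57°C
Case 1: Assuming the temperature is above 57°C, then by Premise 1, the temperature is above 36°C.
Case 2: Assuming the temperature is at most 57°C, then by Premise 2, the temperature is at most 74°C.
Since one of the temperature is above 57°C or the temperature is at most 57°C must hold, we get the temperature is above 36°C or the temperature is at most 74°C.

The temperature is above 36°C or the temperature is at most 74°C.


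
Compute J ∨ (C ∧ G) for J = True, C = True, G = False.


J = True, C = True, G = False
Step 1: C ∧ G = True AND False = False
Step 2: J ∨ False = True OR False = True
AND evaluated first (higher precedence); then OR applied.

True


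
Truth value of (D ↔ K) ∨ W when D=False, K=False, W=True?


D = False, K = False, W = True
Expression: (D ↔ K) ∨ W
Step 1: D ↔ K = (False iff False) (true when values match) = True
Step 2: (True) ∨ W = True OR True = True

True


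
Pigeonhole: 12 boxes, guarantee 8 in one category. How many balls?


Pigeonhole: to guarantee k in one of n categories, need (k-1)×n + 1.
k = 8, n = 12
Minimum = (8-1) × 12 + 1 = 7 × 12 + 1

85


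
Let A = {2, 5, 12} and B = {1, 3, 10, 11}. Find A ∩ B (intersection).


A = {2, 5, 12}
B = {1, 3, 10, 11}
Operation: intersection
Elements in both: none

∅


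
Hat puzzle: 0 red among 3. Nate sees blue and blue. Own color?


Total red = 0, seen red = 0
Own red = 0 - 0 = 0
Nate's hat is blue.

blue


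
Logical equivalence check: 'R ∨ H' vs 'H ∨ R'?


Expression 1: R ∨ H
Expression 2: H ∨ R
Truth table (R H | Expr1 Expr2):
  T T |   T     T
  T F |   T     T
  F T |   T     T
  F F |   F     F
All 4 rows agree, so the expressions are logically equivalent.

Yes


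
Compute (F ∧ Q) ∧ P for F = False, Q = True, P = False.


F = False, Q = True, P = False
Step 1: F ∧ Q = False AND True = False
Step 2: False ∧ P = False AND False = False
AND is true only when ALL operands are true.

False


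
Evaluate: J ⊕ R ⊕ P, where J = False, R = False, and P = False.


J = False, R = False, P = False
Step 1: J ⊕ R = False XOR False = False
Step 2: False ⊕ P = False XOR False = False
XOR is true when an odd number of operands are true.

False


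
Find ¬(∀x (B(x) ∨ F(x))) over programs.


Original: ∀x (B(x) ∨ F(x))
Rule: ¬∀→∃, ¬∃→∀, negate predicate.
Negation: ∃x (¬B(x) ∧ ¬F(x))

∃x (¬B(x) ∧ ¬F(x))


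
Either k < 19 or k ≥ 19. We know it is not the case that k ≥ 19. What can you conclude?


Disjunctive syllogism: P ∨ Q, ¬P ⊢ Q
Disjunction: k < 19 ∨ k ≥ 19
We know it is not the case that k ≥ 19.
By disjunctive syllogism, the other disjunct must be true.

k < 19


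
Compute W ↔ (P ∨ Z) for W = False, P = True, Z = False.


W = False, P = True, Z = False
Step 1: P ∨ Z = True OR False = True
Step 2: W ↔ (True): true when both sides have same truth value.
Result: False ↔ True = False

False


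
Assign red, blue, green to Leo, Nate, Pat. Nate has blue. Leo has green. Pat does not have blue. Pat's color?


From clues:
  Leo → green
  Nate → blue
By elimination, Pat gets the remaining.

red


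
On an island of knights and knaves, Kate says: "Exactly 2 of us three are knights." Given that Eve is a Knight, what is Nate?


Kate claims exactly 2 knights among Kate, Eve, Nate.
Given: Eve is a Knight.

Case 1: Kate is a Knight (tells truth)
  Then exactly 2 of the three are knights.
  Counting Kate, Eve: 2 knight(s) so far. Need 0 more → Nate = Knave.
Case 2: Kate is a Knave (lies)
  Then the count is NOT 2.
  If Nate = Knight, count = 2 = 2 → claim would be true, contradicts lie.
  If Nate = Knave, count = 1 ≠ 2 → lie confirmed ✓

Nate is a Knave.

Knave


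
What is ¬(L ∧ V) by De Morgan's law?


De Morgan's law: ¬(P ∧ Q) ≡ ¬P ∨ ¬Q
¬(L ∧ V) = ¬L ∨ ¬V

¬L ∨ ¬V


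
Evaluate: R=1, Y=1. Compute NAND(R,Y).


R AND Y = 1
NOT(1) = 0

0


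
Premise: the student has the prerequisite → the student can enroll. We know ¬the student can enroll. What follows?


Modus tollens: P → Q, ¬Q ⊢ ¬P
P: the student has the prerequisite
Q: the student can enroll
We have P → Q and Q is false.
By modus tollens, P must be false.

It is not the case that the student has the prerequisite


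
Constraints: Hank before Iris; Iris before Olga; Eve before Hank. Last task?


Constraints: Hank before Iris; Iris before Olga; Eve before Hank
The last task can have nothing scheduled after it, so it must never appear on the left of a 'before'.
Tasks appearing before some other task: Hank, Iris, Eve.
The only task not in that list is Olga → it is last.

Olga


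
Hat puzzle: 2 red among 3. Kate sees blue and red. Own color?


Total red = 2, seen red = 1
Own red = 2 - 1 = 1
Kate's hat is red.

red


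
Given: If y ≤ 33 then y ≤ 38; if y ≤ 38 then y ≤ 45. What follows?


Hypothetical syllogism: P → Q, Q → R ⊢ P → R
Premise 1: y ≤ 33 → y ≤ 38
Premise 2: y ≤ 38 → y ≤ 45
Chain the implications: the middle term (y ≤ 38) links the two.
Conclusion: If y ≤ 33, then y ≤ 45.

If y ≤ 33, then y ≤ 45.


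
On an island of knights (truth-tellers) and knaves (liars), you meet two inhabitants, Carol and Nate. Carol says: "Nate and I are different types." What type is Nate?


Carol says: "Nate and I are different types."
Case 1: Carol is a Knight (truth-teller)
  Statement is true → they ARE different → Nate is a Knave
Case 2: Carol is a Knave (liar)
  Statement is false → they are NOT different → Nate is a Knave
In both cases, Nate is a Knave.

Knave


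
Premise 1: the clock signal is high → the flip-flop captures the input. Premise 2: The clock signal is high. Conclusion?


Modus ponens: P → Q, P ⊢ Q
P: the clock signal is high
Q: the flip-flop captures the input
We have P → Q and P is true.
By modus ponens, Q must be true.

The flip-flop captures the input


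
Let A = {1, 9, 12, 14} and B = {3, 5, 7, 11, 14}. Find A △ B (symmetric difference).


A = {1, 9, 12, 14}
B = {3, 5, 7, 11, 14}
Operation: symmetric difference
In A only: [1, 9, 12], in B only: [3, 5, 7, 11]

{1, 3, 5, 7, 9, 11, 12}


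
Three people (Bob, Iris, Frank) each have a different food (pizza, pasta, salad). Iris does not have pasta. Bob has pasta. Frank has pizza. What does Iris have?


From clues:
  Frank → pizza
  Bob → pasta
By elimination, Iris gets the remaining.

salad


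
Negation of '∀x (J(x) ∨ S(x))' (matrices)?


Original: ∀x (J(x) ∨ S(x))
Rule: ¬∀→∃, ¬∃→∀, negate predicate.
Negation: ∃x (¬J(x) ∧ ¬S(x))

∃x (¬J(x) ∧ ¬S(x))


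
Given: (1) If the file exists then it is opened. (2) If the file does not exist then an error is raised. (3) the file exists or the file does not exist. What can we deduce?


Constructive dilemma: (P → Q) ∧ (R → S), P ∨ R ⊢ Q ∨ S
Premise 1: the file exists → it is opened
Premise 2: the file does not exist → an error is raised
Premise 3: the file exists ∨ the file does not exist
Case 1: Assuming the file exists, then by Premise 1, it is opened.
Case 2: Assuming the file does not exist, then by Premise 2, an error is raised.
Since one of the file exists or the file does not exist must hold, we get it is opened or an error is raised.

It is opened or an error is raised.


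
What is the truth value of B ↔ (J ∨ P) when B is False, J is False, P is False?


B = False, J = False, P = False
Step 1: J ∨ P = False OR False = False
Step 2: B ↔ (False): true when both sides have same truth value.
Result: False ↔ False = True

True


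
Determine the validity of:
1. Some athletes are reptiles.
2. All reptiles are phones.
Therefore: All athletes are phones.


Premise 1: Some athletes are reptiles.
Premise 2: All reptiles are phones.
Conclusion: All athletes are phones.
Fallacy: illicit minor. The minor term (athletes) is distributed in the conclusion ('All athletes ...') but undistributed in its premise ('Some athletes are reptiles' doesn't cover all athletes).
Only 'Some athletes are phones' follows, not 'All'.

Invalid


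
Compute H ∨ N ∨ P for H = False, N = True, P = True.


H = False, N = True, P = True
Step 1: H ∨ N = False OR True = True
Step 2: True ∨ P = True OR True = True
OR is true when at least one operand is true.

True


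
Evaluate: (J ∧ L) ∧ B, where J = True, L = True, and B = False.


J = True, L = True, B = False
Step 1: J ∧ L = True AND True = True
Step 2: True ∧ B = True AND False = False
AND is true only when ALL operands are true.

False


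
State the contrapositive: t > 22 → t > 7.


Original: If t > 22, then t > 7
Contrapositive: If ¬Q, then ¬P
Negate Q: not (t > 7)
Negate P: not (t > 22)

If not (t > 7), then not (t > 22).


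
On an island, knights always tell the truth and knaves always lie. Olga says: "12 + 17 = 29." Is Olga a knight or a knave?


Statement: "12 + 17 = 29."
Actual: 12 + 17 = 29
Claimed: 29
Statement is TRUE → Olga tells the truth → Knight

Knight


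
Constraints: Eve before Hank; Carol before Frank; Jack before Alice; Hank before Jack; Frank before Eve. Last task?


Constraints: Eve before Hank; Carol before Frank; Jack before Alice; Hank before Jack; Frank before Eve
The last task can have nothing scheduled after it, so it must never appear on the left of a 'before'.
Tasks appearing before some other task: Eve, Carol, Jack, Hank, Frank.
The only task not in that list is Alice → it is last.

Alice


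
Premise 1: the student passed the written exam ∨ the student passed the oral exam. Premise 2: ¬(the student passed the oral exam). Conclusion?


Disjunctive syllogism: P ∨ Q, ¬P ⊢ Q
Disjunction: the student passed the written exam ∨ the student passed the oral exam
We know it is not the case that the student passed the oral exam.
By disjunctive syllogism, the other disjunct must be true.

The student passed the written exam


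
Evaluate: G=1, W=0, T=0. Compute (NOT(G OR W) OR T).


G OR W = 1
NOT(1) = 0
0 OR 0 = 0

0


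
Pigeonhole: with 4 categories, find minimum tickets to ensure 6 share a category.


Pigeonhole: to guarantee k in one of n categories, need (k-1)×n + 1.
k = 6, n = 4
Minimum = (6-1) × 4 + 1 = 5 × 4 + 1

21


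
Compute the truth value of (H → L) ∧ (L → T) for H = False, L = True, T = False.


H = False, L = True, T = False
Step 1: H → L is false only when H=True and L=False. Result: True
Step 2: L → T is false only when L=True and T=False. Result: False
Step 3: True ∧ False = False

False


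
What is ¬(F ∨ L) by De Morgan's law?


De Morgan's law: ¬(P ∨ Q) ≡ ¬P ∧ ¬Q
¬(F ∨ L) = ¬F ∧ ¬L

¬F ∧ ¬L


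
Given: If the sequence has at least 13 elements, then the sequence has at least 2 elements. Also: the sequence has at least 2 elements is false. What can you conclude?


Modus tollens: P → Q, ¬Q ⊢ ¬P
P: the sequence has at least 13 elements
Q: the sequence has at least 2 elements
We have P → Q and Q is false.
By modus tollens, P must be false.

It is not the case that the sequence has at least 13 elements


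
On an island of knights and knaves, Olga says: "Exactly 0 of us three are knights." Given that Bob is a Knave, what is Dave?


Olga claims exactly 0 knights among Olga, Bob, Dave.
Given: Bob is a Knave.

Case 1: Olga is a Knight (tells truth)
  Then exactly 0 of the three are knights.
  Counting Olga, Bob: 1 knight(s) so far. Need -1 more → impossible.
Case 2: Olga is a Knave (lies)
  Then the count is NOT 0.
  If Dave = Knave, count = 0 = 0 → claim would be true, contradicts lie.
  If Dave = Knight, count = 1 ≠ 0 → lie confirmed ✓

Dave is a Knight.

Knight


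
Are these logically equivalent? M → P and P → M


Expression 1: M → P
Expression 2: P → M
Truth table (M P | Expr1 Expr2):
  T T |   T     T
  T F |   F     T   ← differ
  F T |   T     F   ← differ
  F F |   T     T
Counterexample: M=T, P=F gives Expr1 = F but Expr2 = T, so the expressions are NOT logically equivalent.

No


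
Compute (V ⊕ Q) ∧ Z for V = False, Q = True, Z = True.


V = False, Q = True, Z = True
Step 1: V ⊕ Q = False XOR True = True
Step 2: True ∧ Z = True AND True = True
XOR true when exactly one of V,Q is true; then AND with Z.

True


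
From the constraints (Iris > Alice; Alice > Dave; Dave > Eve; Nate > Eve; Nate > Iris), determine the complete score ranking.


Constraints: Iris > Alice; Alice > Dave; Dave > Eve; Nate > Eve; Nate > Iris
Method: at each step, the next-highest is the one remaining person who never appears on the smaller side of a constraint between remaining people.
  Step 1: remaining {Nate, Dave, Alice, Eve, Iris}; on the smaller side: {Dave, Alice, Eve, Iris} → Nate is next (Nate > Eve; Nate > Iris).
  Step 2: remaining {Dave, Alice, Eve, Iris}; on the smaller side: {Dave, Alice, Eve} → Iris is next (Iris > Alice).
  Step 3: remaining {Dave, Alice, Eve}; on the smaller side: {Dave, Eve} → Alice is next (Alice > Dave).
  Step 4: remaining {Dave, Eve}; on the smaller side: {Eve} → Dave is next (Dave > Eve).
  Step 5: only Eve remains → lowest.
Final ranking (highest to lowest):

Nate > Iris > Alice > Dave > Eve


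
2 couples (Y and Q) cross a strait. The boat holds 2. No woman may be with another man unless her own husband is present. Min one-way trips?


Label couples Y and Q.
1. WY+WQ → (far: WY,WQ; near: HY,HQ)
2. WY ←   (far: WQ; near: HY,HQ,WY)
3. HY+HQ → (far: HY,HQ,WQ; near: WY)
4. HY ←   (far: HQ,WQ; near: HY,WY)  — HY returns, since WY is alone on near bank
5. HY+WY → (far: all four; near: empty)
Every state respects the constraint.
Minimum trips = 5

5


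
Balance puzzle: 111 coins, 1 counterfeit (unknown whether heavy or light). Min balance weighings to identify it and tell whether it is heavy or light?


Let n = 111. 222 possibilities (n coins × lighter/heavier); each weighing has 3 outcomes.
Bound for k weighings: say the first weighing puts j coins on each pan. If it tips, the 2j weighed coins remain suspects (each with a known direction) and k-1 weighings give 3^(k-1) outcomes; 3^(k-1) is odd, so 2j ≤ 3^(k-1) - 1. If it balances, the n - 2j unweighed coins remain with direction unknown: 2(n - 2j) ≤ 3^(k-1) - 1 by the same parity argument. Adding, n ≤ (3^(k-1) - 1) + (3^(k-1) - 1)/2 = (3^k - 3)/2, and the classical three-group strategy achieves this (3 coins in 2 weighings, 12 in 3, 39 in 4, 120 in 5).
So we need the smallest k with (3^k - 3)/2 ≥ 111.
k = 4: (3^4 - 3)/2 = 39 < 111 ✗
k = 5: (3^5 - 3)/2 = 120 ≥ 111 ✓

5


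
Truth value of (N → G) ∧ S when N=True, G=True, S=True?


N = True, G = True, S = True
Expression: (N → G) ∧ S
Step 1: N → G = True → True (false only if N=True, G=False) = True
Step 2: (True) ∧ S = True AND True = True

True


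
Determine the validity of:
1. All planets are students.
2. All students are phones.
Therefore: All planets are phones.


Premise 1: All planets are students.
Premise 2: All students are phones.
Conclusion: All planets are phones.
Barbara syllogism (AAA-1): All A are B, All B are C → All A are C.
Middle term (students) distributed in premise 2.

Valid


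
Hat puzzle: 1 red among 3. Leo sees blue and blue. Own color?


Total red = 1, seen red = 0
Own red = 1 - 0 = 1
Leo's hat is red.

red


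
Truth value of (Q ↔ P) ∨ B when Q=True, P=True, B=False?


Q = True, P = True, B = False
Expression: (Q ↔ P) ∨ B
Step 1: Q ↔ P = (True iff True) (true when values match) = True
Step 2: (True) ∨ B = True OR False = True

True


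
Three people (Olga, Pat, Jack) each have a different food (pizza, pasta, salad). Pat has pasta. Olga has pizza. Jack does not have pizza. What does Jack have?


From clues:
  Olga → pizza
  Pat → pasta
By elimination, Jack gets the remaining.

salad


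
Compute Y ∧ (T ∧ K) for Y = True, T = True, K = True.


Y = True, T = True, K = True
Step 1: T ∧ K = True AND True = True
Step 2: Y ∧ True = True AND True = True
AND is true only when ALL operands are true.

True


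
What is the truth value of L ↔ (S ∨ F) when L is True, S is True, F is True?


L = True, S = True, F = True
Step 1: S ∨ F = True OR True = True
Step 2: L ↔ (True): true when both sides have same truth value.
Result: True ↔ True = True

True


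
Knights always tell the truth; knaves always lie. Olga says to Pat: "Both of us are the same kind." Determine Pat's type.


Olga says: "Both of us are the same kind."
Case 1: Olga is a Knight (truth-teller)
  Statement is true → they ARE the same → Pat is also a Knight
Case 2: Olga is a Knave (liar)
  Statement is false → they are NOT the same → Pat is a Knight
In both cases, Pat is a Knight.

Knight


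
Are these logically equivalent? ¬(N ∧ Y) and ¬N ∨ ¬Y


Expression 1: ¬(N ∧ Y)
Expression 2: ¬N ∨ ¬Y
Truth table (N Y | Expr1 Expr2):
  T T |   F     F
  T F |   T     T
  F T |   T     T
  F F |   T     T
All 4 rows agree, so the expressions are logically equivalent.

Yes


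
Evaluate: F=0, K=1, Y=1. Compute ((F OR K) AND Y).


F OR K = 0|1 = 1
1 AND 1 = 1

1


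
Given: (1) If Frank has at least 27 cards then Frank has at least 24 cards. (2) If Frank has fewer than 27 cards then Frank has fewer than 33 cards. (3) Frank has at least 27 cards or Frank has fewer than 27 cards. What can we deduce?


Constructive dilemma: (P → Q) ∧ (R → S), P ∨ R ⊢ Q ∨ S
Premise 1: Frank has at least 27 cards → Frank has at least 24 cards
Premise 2: Frank has fewer than 27 cards → Frank has fewer than 33 cards
Premise 3: Frank has at least 27 cards ∨ Frank has fewer than 27 cards
Case 1: Assuming Frank has at least 27 cards, then by Premise 1, Frank has at least 24 cards.
Case 2: Assuming Frank has fewer than 27 cards, then by Premise 2, Frank has fewer than 33 cards.
Since one of Frank has at least 27 cards or Frank has fewer than 27 cards must hold, we get Frank has at least 24 cards or Frank has fewer than 33 cards.

Frank has at least 24 cards or Frank has fewer than 33 cards.


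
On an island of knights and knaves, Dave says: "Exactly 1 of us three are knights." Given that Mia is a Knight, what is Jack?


Dave claims exactly 1 knights among Dave, Mia, Jack.
Given: Mia is a Knight.

Case 1: Dave is a Knight (tells truth)
  Then exactly 1 of the three are knights.
  Counting Dave, Mia: 2 knight(s) so far. Need -1 more → impossible.
Case 2: Dave is a Knave (lies)
  Then the count is NOT 1.
  If Jack = Knave, count = 1 = 1 → claim would be true, contradicts lie.
  If Jack = Knight, count = 2 ≠ 1 → lie confirmed ✓

Jack is a Knight.

Knight


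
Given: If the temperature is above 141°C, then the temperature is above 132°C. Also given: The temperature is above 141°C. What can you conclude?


Modus ponens: P → Q, P ⊢ Q
P: the temperature is above 141°C
Q: the temperature is above 132°C
We have P → Q and P is true.
By modus ponens, Q must be true.

The temperature is above 132°C


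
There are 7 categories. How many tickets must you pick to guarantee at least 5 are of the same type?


Pigeonhole: to guarantee k in one of n categories, need (k-1)×n + 1.
k = 5, n = 7
Minimum = (5-1) × 7 + 1 = 4 × 7 + 1

29


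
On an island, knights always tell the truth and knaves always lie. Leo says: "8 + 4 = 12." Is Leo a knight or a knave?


Statement: "8 + 4 = 12."
Actual: 8 + 4 = 12
Claimed: 12
Statement is TRUE → Leo tells the truth → Knight

Knight


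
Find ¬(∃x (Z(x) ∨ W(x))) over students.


Original: ∃x (Z(x) ∨ W(x))
Rule: ¬∀→∃, ¬∃→∀, negate predicate.
Negation: ∀x (¬Z(x) ∧ ¬W(x))

∀x (¬Z(x) ∧ ¬W(x))


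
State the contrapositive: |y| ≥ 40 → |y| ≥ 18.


Original: If |y| ≥ 40, then |y| ≥ 18
Contrapositive: If ¬Q, then ¬P
Negate Q: not (|y| ≥ 18)
Negate P: not (|y| ≥ 40)

If not (|y| ≥ 18), then not (|y| ≥ 40).


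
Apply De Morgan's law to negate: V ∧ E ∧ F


De Morgan's law: ¬(P ∧ Q ∧ R) ≡ ¬P ∨ ¬Q ∨ ¬R
¬(V ∧ E ∧ F) = ¬V ∨ ¬E ∨ ¬F

¬V ∨ ¬E ∨ ¬F


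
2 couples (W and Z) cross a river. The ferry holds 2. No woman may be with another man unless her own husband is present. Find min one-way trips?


Label couples W and Z.
1. WW+WZ → (far: WW,WZ; near: HW,HZ)
2. WW ←   (far: WZ; near: HW,HZ,WW)
3. HW+HZ → (far: HW,HZ,WZ; near: WW)
4. HW ←   (far: HZ,WZ; near: HW,WW)  — HW returns, since WW is alone on near bank
5. HW+WW → (far: all four; near: empty)
Every state respects the constraint.
Minimum trips = 5

5


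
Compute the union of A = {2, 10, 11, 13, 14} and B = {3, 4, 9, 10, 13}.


A = {2, 10, 11, 13, 14}
B = {3, 4, 9, 10, 13}
Operation: union
All elements combined: 2, 3, 4, 9, 10, 11, 13, 14

{2, 3, 4, 9, 10, 11, 13, 14}


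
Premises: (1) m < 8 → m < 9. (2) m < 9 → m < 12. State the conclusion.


Hypothetical syllogism: P → Q, Q → R ⊢ P → R
Premise 1: m < 8 → m < 9
Premise 2: m < 9 → m < 12
Chain the implications: the middle term (m < 9) links the two.
Conclusion: If m < 8, then m < 12.

If m < 8, then m < 12.


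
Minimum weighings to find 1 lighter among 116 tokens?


Each weighing has 3 outcomes (left heavy / balance / right heavy), so k weighings distinguish at most 3^k cases; splitting into three near-equal groups achieves this.
Need 3^k ≥ 116: 3^4 = 81 < 116 ≤ 3^5 = 243
k = ⌈log₃(116)⌉ = 5

5


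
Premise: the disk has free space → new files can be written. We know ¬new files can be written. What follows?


Modus tollens: P → Q, ¬Q ⊢ ¬P
P: the disk has free space
Q: new files can be written
We have P → Q and Q is false.
By modus tollens, P must be false.

It is not the case that the disk has free space


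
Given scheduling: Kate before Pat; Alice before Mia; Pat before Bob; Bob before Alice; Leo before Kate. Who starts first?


Constraints: Kate before Pat; Alice before Mia; Pat before Bob; Bob before Alice; Leo before Kate
The first task can have nothing scheduled before it, so it must never appear on the right of a 'before'.
Tasks appearing after some 'before': Pat, Mia, Bob, Alice, Kate.
The only task not in that list is Leo → it is first.

Leo


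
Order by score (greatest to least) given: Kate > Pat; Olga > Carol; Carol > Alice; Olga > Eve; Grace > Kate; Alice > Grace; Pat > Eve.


Constraints: Kate > Pat; Olga > Carol; Carol > Alice; Olga > Eve; Grace > Kate; Alice > Grace; Pat > Eve
Method: at each step, the next-highest is the one remaining person who never appears on the smaller side of a constraint between remaining people.
  Step 1: remaining {Pat, Carol, Eve, Olga, Kate, Alice, Grace}; on the smaller side: {Pat, Carol, Eve, Kate, Alice, Grace} → Olga is next (Olga > Carol; Olga > Eve).
  Step 2: remaining {Pat, Carol, Eve, Kate, Alice, Grace}; on the smaller side: {Pat, Eve, Kate, Alice, Grace} → Carol is next (Carol > Alice).
  Step 3: remaining {Pat, Eve, Kate, Alice, Grace}; on the smaller side: {Pat, Eve, Kate, Grace} → Alice is next (Alice > Grace).
  Step 4: remaining {Pat, Eve, Kate, Grace}; on the smaller side: {Pat, Eve, Kate} → Grace is next (Grace > Kate).
  Step 5: remaining {Pat, Eve, Kate}; on the smaller side: {Pat, Eve} → Kate is next (Kate > Pat).
  Step 6: remaining {Pat, Eve}; on the smaller side: {Eve} → Pat is next (Pat > Eve).
  Step 7: only Eve remains → lowest.
Final ranking (highest to lowest):

Olga > Carol > Alice > Grace > Kate > Pat > Eve


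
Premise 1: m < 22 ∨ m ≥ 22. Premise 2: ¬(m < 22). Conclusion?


Disjunctive syllogism: P ∨ Q, ¬P ⊢ Q
Disjunction: m < 22 ∨ m ≥ 22
We know it is not the case that m < 22.
By disjunctive syllogism, the other disjunct must be true.

m ≥ 22


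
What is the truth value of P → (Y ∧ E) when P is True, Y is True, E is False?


P = True, Y = True, E = False
Step 1: Y ∧ E = True AND False = False
Step 2: P → (False): false only when P=True and consequent=False.
Result: False

False


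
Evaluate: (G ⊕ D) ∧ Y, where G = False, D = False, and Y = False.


G = False, D = False, Y = False
Step 1: G ⊕ D = False XOR False = False
Step 2: False ∧ Y = False AND False = False
XOR true when exactly one of G,D is true; then AND with Y.

False


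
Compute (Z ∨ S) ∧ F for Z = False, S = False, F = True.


Z = False, S = False, F = True
Step 1: Z ∨ S = False OR False = False
Step 2: False ∧ F = False AND True = False
OR is true when at least one operand is true; AND requires both.

False


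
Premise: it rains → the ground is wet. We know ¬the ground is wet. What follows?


Modus tollens: P → Q, ¬Q ⊢ ¬P
P: it rains
Q: the ground is wet
We have P → Q and Q is false.
By modus tollens, P must be false.

It is not the case that it rains
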